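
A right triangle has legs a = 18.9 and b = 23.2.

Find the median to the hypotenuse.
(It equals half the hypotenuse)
Hypotenuse c = √(a² + b²) = √(357.21 + 538.24) = √895.45 ≈ 29.9241
Median to hypotenuse = c/2 ≈ 29.9241/2 ≈ 14.962

Median = 14.96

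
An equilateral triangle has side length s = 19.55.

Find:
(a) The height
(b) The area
(a) The height splits the triangle into two 30-60-90 halves: h = s·√3/2 = 19.55·1.73205/2 ≈ 33.8616/2 ≈ 16.9308
(b) Area = (√3/4)·s² = (√3/4)·19.55² = (√3/4)·382.2025 ≈ 0.433013·382.2025 ≈ 165.499

Height = 16.93, Area = 165.5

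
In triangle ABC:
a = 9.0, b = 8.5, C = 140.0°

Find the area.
Two sides and the included angle (SAS): A = ½·a·b·sin(C) = ½·9.0·8.5·sin(140.0°)
sin(140.0°) ≈ 0.642788
A ≈ ½·76.5·0.642788 = 38.25·0.642788 ≈ 24.5866

Area = 24.59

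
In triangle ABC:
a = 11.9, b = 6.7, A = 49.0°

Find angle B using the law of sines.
a/sin(A) = b/sin(B)  ⇒  sin(B) = b·sin(A)/a = 6.7·sin(49.0°)/11.9
sin(49.0°) ≈ 0.75471
sin(B) ≈ 6.7·0.75471/11.9 ≈ 5.05655/11.9 ≈ 0.424921
B = arcsin(0.424921) ≈ 25.1456°
(Since b ≤ a we need B ≤ A, so the obtuse alternative 180° − 25.1456° ≈ 154.854° is rejected.)

B = 25.15°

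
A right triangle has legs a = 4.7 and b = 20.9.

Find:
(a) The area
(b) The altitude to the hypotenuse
(a) The legs are perpendicular, so Area = ½·a·b = ½·4.7·20.9 = ½·98.23 = 49.115
(b) Hypotenuse c = √(a² + b²) = √(22.09 + 436.81) = √458.9 ≈ 21.422
    Area = ½·c·h_c  ⇒  h_c = 2·Area/c = 98.23/21.422 ≈ 4.58548

Area = 49.115, h_c = 4.585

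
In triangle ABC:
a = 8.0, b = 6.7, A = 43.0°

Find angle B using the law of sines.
a/sin(A) = b/sin(B)  ⇒  sin(B) = b·sin(A)/a = 6.7·sin(43.0°)/8.0
sin(43.0°) ≈ 0.681998
sin(B) ≈ 6.7·0.681998/8.0 ≈ 4.56939/8.0 ≈ 0.571174
B = arcsin(0.571174) ≈ 34.8321°
(Since b ≤ a we need B ≤ A, so the obtuse alternative 180° − 34.8321° ≈ 145.168° is rejected.)

B = 34.83°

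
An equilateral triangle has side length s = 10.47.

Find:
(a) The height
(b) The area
(a) The height splits the triangle into two 30-60-90 halves: h = s·√3/2 = 10.47·1.73205/2 ≈ 18.1346/2 ≈ 9.06729
(b) Area = (√3/4)·s² = (√3/4)·10.47² = (√3/4)·109.6209 ≈ 0.433013·109.6209 ≈ 47.4672

Height = 9.067, Area = 47.47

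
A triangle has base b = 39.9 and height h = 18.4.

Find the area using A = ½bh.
A = ½·b·h = ½·39.9·18.4 = ½·734.16 = 367.08

Area = 367.08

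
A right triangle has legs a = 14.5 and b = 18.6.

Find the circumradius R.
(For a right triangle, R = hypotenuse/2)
Hypotenuse c = √(a² + b²) = √(210.25 + 345.96) = √556.21 ≈ 23.5841
R = c/2 ≈ 23.5841/2 ≈ 11.7921

R = 11.79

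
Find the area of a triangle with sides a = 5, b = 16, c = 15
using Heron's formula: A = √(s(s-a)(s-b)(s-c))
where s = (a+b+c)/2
s = (5 + 16 + 15)/2 = 36/2 = 18
s − a = 13, s − b = 2, s − c = 3
s(s−a)(s−b)(s−c) = 18·13·2·3 = 1404
Area = √1404 ≈ 37.47

s = 18.0, Area = 37.47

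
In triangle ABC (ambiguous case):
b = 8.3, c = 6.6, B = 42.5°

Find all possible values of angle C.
b/sin(B) = c/sin(C)  ⇒  sin(C) = c·sin(B)/b = 6.6·sin(42.5°)/8.3
sin(42.5°) ≈ 0.67559
sin(C) ≈ 6.6·0.67559/8.3 ≈ 4.4589/8.3 ≈ 0.537216
Candidate 1: C₁ = arcsin(0.537216) ≈ 32.4943°  →  A = 180° − 42.5° − 32.4943° ≈ 105.006° > 0, valid
Candidate 2: C₂ = 180° − C₁ ≈ 147.506°  →  A = 180° − 42.5° − 147.506° ≈ -10.0057° ≤ 0, not a valid triangle

C = 32.49° (one solution)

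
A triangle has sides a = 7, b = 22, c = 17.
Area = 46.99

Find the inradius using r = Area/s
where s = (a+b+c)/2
s = (7 + 22 + 17)/2 = 46/2 = 23
r = Area/s = 46.99/23 ≈ 2.04304

r = 2.043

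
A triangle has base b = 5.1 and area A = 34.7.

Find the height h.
A = ½·b·h  ⇒  h = 2A/b = 2·34.7/5.1 = 69.4/5.1 ≈ 13.6078

h = 13.61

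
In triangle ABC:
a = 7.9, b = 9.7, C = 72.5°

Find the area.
Two sides and the included angle (SAS): A = ½·a·b·sin(C) = ½·7.9·9.7·sin(72.5°)
sin(72.5°) ≈ 0.953717
A ≈ ½·76.63·0.953717 = 38.315·0.953717 ≈ 36.5417

Area = 36.54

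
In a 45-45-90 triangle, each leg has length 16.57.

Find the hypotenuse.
In a 45-45-90 triangle the sides are in ratio 1 : 1 : √2, so hypotenuse = leg·√2.
Hypotenuse = 16.57·√2 ≈ 16.57·1.41421 ≈ 23.4335

Hypotenuse = 16.57√2 = 23.43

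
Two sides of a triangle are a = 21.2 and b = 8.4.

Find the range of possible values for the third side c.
Triangle inequality: |a − b| < c < a + b
|a − b| = |21.2 − 8.4| = 12.8
a + b = 21.2 + 8.4 = 29.6

12.8 < c < 29.6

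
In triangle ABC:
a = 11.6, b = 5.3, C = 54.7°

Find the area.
Two sides and the included angle (SAS): A = ½·a·b·sin(C) = ½·11.6·5.3·sin(54.7°)
sin(54.7°) ≈ 0.816138
A ≈ ½·61.48·0.816138 = 30.74·0.816138 ≈ 25.0881

Area = 25.09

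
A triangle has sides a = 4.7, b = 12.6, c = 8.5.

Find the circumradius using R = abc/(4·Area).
First find the area with Heron's formula.
s = (4.7 + 12.6 + 8.5)/2 = 12.9
Area = √(s(s−a)(s−b)(s−c)) = √(12.9·8.2·0.3·4.4) ≈ √139.63 ≈ 11.8165
abc = 4.7·12.6·8.5 = 503.37
R = abc/(4·Area) ≈ 503.37/(4·11.8165) = 503.37/47.266 ≈ 10.6497

R = 10.65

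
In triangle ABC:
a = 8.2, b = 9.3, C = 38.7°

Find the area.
Two sides and the included angle (SAS): A = ½·a·b·sin(C) = ½·8.2·9.3·sin(38.7°)
sin(38.7°) ≈ 0.625243
A ≈ ½·76.26·0.625243 = 38.13·0.625243 ≈ 23.8405

Area = 23.84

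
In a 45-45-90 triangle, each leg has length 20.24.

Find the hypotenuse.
In a 45-45-90 triangle the sides are in ratio 1 : 1 : √2, so hypotenuse = leg·√2.
Hypotenuse = 20.24·√2 ≈ 20.24·1.41421 ≈ 28.6237

Hypotenuse = 20.24√2 = 28.62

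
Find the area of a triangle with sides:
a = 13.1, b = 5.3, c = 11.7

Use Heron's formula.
s = (13.1 + 5.3 + 11.7)/2 = 30.1/2 = 15.05
s − a = 1.95, s − b = 9.75, s − c = 3.35
s(s−a)(s−b)(s−c) = 15.05·1.95·9.75·3.35 ≈ 958.563
Area = √958.563 ≈ 30.9607

Area = 30.96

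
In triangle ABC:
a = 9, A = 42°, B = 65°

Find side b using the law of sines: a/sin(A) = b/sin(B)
a/sin(A) = b/sin(B)  ⇒  b = a·sin(B)/sin(A) = 9·sin(65°)/sin(42°)
sin(65°) ≈ 0.906308, sin(42°) ≈ 0.669131
b ≈ 9·0.906308/0.669131 ≈ 8.15677/0.669131 ≈ 12.1901

b = 12.19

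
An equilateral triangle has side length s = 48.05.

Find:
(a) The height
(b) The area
(a) The height splits the triangle into two 30-60-90 halves: h = s·√3/2 = 48.05·1.73205/2 ≈ 83.225/2 ≈ 41.6125
(b) Area = (√3/4)·s² = (√3/4)·48.05² = (√3/4)·2308.8025 ≈ 0.433013·2308.8025 ≈ 999.741

Height = 41.61, Area = 999.7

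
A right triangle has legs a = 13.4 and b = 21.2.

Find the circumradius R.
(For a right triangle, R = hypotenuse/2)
Hypotenuse c = √(a² + b²) = √(179.56 + 449.44) = √629 ≈ 25.0799
R = c/2 ≈ 25.0799/2 ≈ 12.5399

R = 12.54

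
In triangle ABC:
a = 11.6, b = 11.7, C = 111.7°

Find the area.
Two sides and the included angle (SAS): A = ½·a·b·sin(C) = ½·11.6·11.7·sin(111.7°)
sin(111.7°) ≈ 0.929133
A ≈ ½·135.72·0.929133 = 67.86·0.929133 ≈ 63.0509

Area = 63.05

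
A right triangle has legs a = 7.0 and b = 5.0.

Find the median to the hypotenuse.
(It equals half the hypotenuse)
Hypotenuse c = √(a² + b²) = √(49 + 25) = √74 ≈ 8.60233
Median to hypotenuse = c/2 ≈ 8.60233/2 ≈ 4.30116

Median = 4.301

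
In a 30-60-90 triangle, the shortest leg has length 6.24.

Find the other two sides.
In a 30-60-90 triangle the sides are in ratio 1 : √3 : 2 (short leg : long leg : hypotenuse).
Long leg = 6.24·√3 ≈ 6.24·1.73205 ≈ 10.808
Hypotenuse = 2·6.24 = 12.48

Long leg = 6.24√3 = 10.81, Hypotenuse = 12.48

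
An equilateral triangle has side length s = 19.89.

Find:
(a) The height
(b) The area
(a) The height splits the triangle into two 30-60-90 halves: h = s·√3/2 = 19.89·1.73205/2 ≈ 34.4505/2 ≈ 17.2252
(b) Area = (√3/4)·s² = (√3/4)·19.89² = (√3/4)·395.6121 ≈ 0.433013·395.6121 ≈ 171.305

Height = 17.23, Area = 171.3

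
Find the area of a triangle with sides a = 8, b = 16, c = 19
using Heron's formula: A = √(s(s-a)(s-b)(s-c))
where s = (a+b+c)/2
s = (8 + 16 + 19)/2 = 43/2 = 21.5
s − a = 13.5, s − b = 5.5, s − c = 2.5
s(s−a)(s−b)(s−c) = 21.5·13.5·5.5·2.5 = 3990.9375
Area = √3990.9375 ≈ 63.1739

s = 21.5, Area = 63.17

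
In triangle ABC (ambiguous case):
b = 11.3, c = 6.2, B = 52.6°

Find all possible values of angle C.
b/sin(B) = c/sin(C)  ⇒  sin(C) = c·sin(B)/b = 6.2·sin(52.6°)/11.3
sin(52.6°) ≈ 0.794415
sin(C) ≈ 6.2·0.794415/11.3 ≈ 4.92537/11.3 ≈ 0.435874
Candidate 1: C₁ = arcsin(0.435874) ≈ 25.8409°  →  A = 180° − 52.6° − 25.8409° ≈ 101.559° > 0, valid
Candidate 2: C₂ = 180° − C₁ ≈ 154.159°  →  A = 180° − 52.6° − 154.159° ≈ -26.7591° ≤ 0, not a valid triangle

C = 25.84° (one solution)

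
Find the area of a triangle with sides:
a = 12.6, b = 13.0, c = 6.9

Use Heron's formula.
s = (12.6 + 13.0 + 6.9)/2 = 32.5/2 = 16.25
s − a = 3.65, s − b = 3.25, s − c = 9.35
s(s−a)(s−b)(s−c) = 16.25·3.65·3.25·9.35 ≈ 1802.36
Area = √1802.36 ≈ 42.4542

Area = 42.45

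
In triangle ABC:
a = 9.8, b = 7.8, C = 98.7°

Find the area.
Two sides and the included angle (SAS): A = ½·a·b·sin(C) = ½·9.8·7.8·sin(98.7°)
sin(98.7°) ≈ 0.988494
A ≈ ½·76.44·0.988494 = 38.22·0.988494 ≈ 37.7802

Area = 37.78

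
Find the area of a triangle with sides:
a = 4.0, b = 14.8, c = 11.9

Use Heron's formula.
s = (4.0 + 14.8 + 11.9)/2 = 30.7/2 = 15.35
s − a = 11.35, s − b = 0.55, s − c = 3.45
s(s−a)(s−b)(s−c) = 15.35·11.35·0.55·3.45 ≈ 330.587
Area = √330.587 ≈ 18.1821

Area = 18.18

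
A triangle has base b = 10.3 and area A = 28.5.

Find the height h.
A = ½·b·h  ⇒  h = 2A/b = 2·28.5/10.3 = 57/10.3 ≈ 5.53398

h = 5.534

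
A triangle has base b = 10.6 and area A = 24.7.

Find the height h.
A = ½·b·h  ⇒  h = 2A/b = 2·24.7/10.6 = 49.4/10.6 ≈ 4.66038

h = 4.66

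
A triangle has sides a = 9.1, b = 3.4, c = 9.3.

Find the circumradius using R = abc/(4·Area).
First find the area with Heron's formula.
s = (9.1 + 3.4 + 9.3)/2 = 10.9
Area = √(s(s−a)(s−b)(s−c)) = √(10.9·1.8·7.5·1.6) ≈ √235.44 ≈ 15.3441
abc = 9.1·3.4·9.3 = 287.742
R = abc/(4·Area) ≈ 287.742/(4·15.3441) = 287.742/61.3762 ≈ 4.68817

R = 4.688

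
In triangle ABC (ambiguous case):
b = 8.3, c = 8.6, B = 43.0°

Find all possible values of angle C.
b/sin(B) = c/sin(C)  ⇒  sin(C) = c·sin(B)/b = 8.6·sin(43.0°)/8.3
sin(43.0°) ≈ 0.681998
sin(C) ≈ 8.6·0.681998/8.3 ≈ 5.86519/8.3 ≈ 0.706649
Candidate 1: C₁ = arcsin(0.706649) ≈ 44.9629°  →  A = 180° − 43.0° − 44.9629° ≈ 92.0371° > 0, valid
Candidate 2: C₂ = 180° − C₁ ≈ 135.037°  →  A = 180° − 43.0° − 135.037° ≈ 1.96291° > 0, valid

C = 44.96° or C = 135° (two solutions)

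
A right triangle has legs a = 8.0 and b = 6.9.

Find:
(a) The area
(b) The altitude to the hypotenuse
(a) The legs are perpendicular, so Area = ½·a·b = ½·8.0·6.9 = ½·55.2 = 27.6
(b) Hypotenuse c = √(a² + b²) = √(64 + 47.61) = √111.61 ≈ 10.5646
    Area = ½·c·h_c  ⇒  h_c = 2·Area/c = 55.2/10.5646 ≈ 5.22501

Area = 27.6, h_c = 5.225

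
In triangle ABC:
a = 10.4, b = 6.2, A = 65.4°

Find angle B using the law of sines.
a/sin(A) = b/sin(B)  ⇒  sin(B) = b·sin(A)/a = 6.2·sin(65.4°)/10.4
sin(65.4°) ≈ 0.909236
sin(B) ≈ 6.2·0.909236/10.4 ≈ 5.63726/10.4 ≈ 0.542045
B = arcsin(0.542045) ≈ 32.8229°
(Since b ≤ a we need B ≤ A, so the obtuse alternative 180° − 32.8229° ≈ 147.177° is rejected.)

B = 32.82°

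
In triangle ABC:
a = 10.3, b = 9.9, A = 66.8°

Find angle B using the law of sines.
a/sin(A) = b/sin(B)  ⇒  sin(B) = b·sin(A)/a = 9.9·sin(66.8°)/10.3
sin(66.8°) ≈ 0.919135
sin(B) ≈ 9.9·0.919135/10.3 ≈ 9.09944/10.3 ≈ 0.883441
B = arcsin(0.883441) ≈ 62.0602°
(Since b ≤ a we need B ≤ A, so the obtuse alternative 180° − 62.0602° ≈ 117.94° is rejected.)

B = 62.06°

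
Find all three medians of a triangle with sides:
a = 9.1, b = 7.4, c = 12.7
Median formula: m_a = ½√(2b² + 2c² − a²) (and cyclically). a² = 82.81, b² = 54.76, c² = 161.29.
m_a = ½√(2·54.76 + 2·161.29 − 82.81) = ½√349.29 ≈ ½·18.6893 ≈ 9.34465
m_b = ½√(2·82.81 + 2·161.29 − 54.76) = ½√433.44 ≈ ½·20.8192 ≈ 10.4096
m_c = ½√(2·82.81 + 2·54.76 − 161.29) = ½√113.85 ≈ ½·10.6701 ≈ 5.33503

m_a = 9.345, m_b = 10.41, m_c = 5.335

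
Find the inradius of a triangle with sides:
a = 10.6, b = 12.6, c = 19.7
r = Area/s where s is the semi-perimeter.
s = (10.6 + 12.6 + 19.7)/2 = 42.9/2 = 21.45
Area = √(s(s−a)(s−b)(s−c)) = √(21.45·10.85·8.85·1.75) ≈ √3604.44 ≈ 60.037
r ≈ 60.037/21.45 ≈ 2.79893

r = 2.799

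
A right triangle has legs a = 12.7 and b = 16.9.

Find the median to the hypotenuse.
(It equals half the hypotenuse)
Hypotenuse c = √(a² + b²) = √(161.29 + 285.61) = √446.9 ≈ 21.14
Median to hypotenuse = c/2 ≈ 21.14/2 ≈ 10.57

Median = 10.57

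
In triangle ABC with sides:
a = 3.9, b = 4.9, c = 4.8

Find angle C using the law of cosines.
c² = a² + b² − 2ab·cos(C)  ⇒  cos(C) = (a² + b² − c²)/(2ab)
cos(C) = (3.9² + 4.9² − 4.8²)/(2·3.9·4.9) = (15.21 + 24.01 − 23.04)/38.22 = 16.18/38.22 ≈ 0.423339
C = arccos(0.423339) ≈ 64.9545°

C = 64.95°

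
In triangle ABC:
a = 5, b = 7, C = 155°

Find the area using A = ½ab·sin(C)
A = ½·a·b·sin(C) = ½·5·7·sin(155°)
sin(155°) ≈ 0.422618
A ≈ ½·35·0.422618 = 17.5·0.422618 ≈ 7.39582

Area = 7.396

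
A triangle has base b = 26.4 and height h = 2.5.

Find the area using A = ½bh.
A = ½·b·h = ½·26.4·2.5 = ½·66 = 33

Area = 33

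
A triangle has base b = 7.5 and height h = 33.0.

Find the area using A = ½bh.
A = ½·b·h = ½·7.5·33.0 = ½·247.5 = 123.75

Area = 123.75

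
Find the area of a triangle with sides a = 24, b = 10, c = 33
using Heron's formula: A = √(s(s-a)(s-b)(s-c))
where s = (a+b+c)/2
s = (24 + 10 + 33)/2 = 67/2 = 33.5
s − a = 9.5, s − b = 23.5, s − c = 0.5
s(s−a)(s−b)(s−c) = 33.5·9.5·23.5·0.5 = 3739.4375
Area = √3739.4375 ≈ 61.1509

s = 33.5, Area = 61.15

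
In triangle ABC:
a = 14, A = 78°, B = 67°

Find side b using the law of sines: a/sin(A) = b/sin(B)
a/sin(A) = b/sin(B)  ⇒  b = a·sin(B)/sin(A) = 14·sin(67°)/sin(78°)
sin(67°) ≈ 0.920505, sin(78°) ≈ 0.978148
b ≈ 14·0.920505/0.978148 ≈ 12.8871/0.978148 ≈ 13.175

b = 13.17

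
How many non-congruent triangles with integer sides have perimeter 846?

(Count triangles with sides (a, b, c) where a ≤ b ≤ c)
Let a ≤ b ≤ c with a + b + c = 846. The only binding inequality is a + b > c, i.e. 846 − c > c, so c < 846/2; and c ≥ 846/3 since c is the largest side.
So 282 ≤ c ≤ 422. For each c, b runs from ⌈(846 − c)/2⌉ up to c (then a = 846 − b − c satisfies 1 ≤ a ≤ b automatically), giving c − ⌈(846 − c)/2⌉ + 1 choices.
Summing over c: 1 + 2 + 4 + 5 + … + 209 + 211  (141 terms, c = 282, …, 422) = 14911
Check (closed form: nearest integer to p²/48 for even p, (p+3)²/48 for odd p): 846²/48 = 715716/48 ≈ 14910.75 → 14911

14911 triangles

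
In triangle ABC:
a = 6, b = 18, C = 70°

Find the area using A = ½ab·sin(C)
A = ½·a·b·sin(C) = ½·6·18·sin(70°)
sin(70°) ≈ 0.939693
A ≈ ½·108·0.939693 = 54·0.939693 ≈ 50.7434

Area = 50.74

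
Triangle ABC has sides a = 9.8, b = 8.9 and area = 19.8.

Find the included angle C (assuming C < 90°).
Area = ½·a·b·sin(C)  ⇒  sin(C) = 2·Area/(a·b) = 2·19.8/(9.8·8.9) = 39.6/87.22 ≈ 0.454024
C = arcsin(0.454024) ≈ 27.0022° (taking the acute solution since C < 90°)

C = 27°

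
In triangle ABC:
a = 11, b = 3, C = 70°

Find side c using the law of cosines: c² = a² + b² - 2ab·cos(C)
c² = 11² + 3² − 2·11·3·cos(70°)
cos(70°) ≈ 0.34202
c² ≈ 121 + 9 − 66·(0.34202) ≈ 130 − 22.5733 ≈ 107.427
c ≈ √107.427 ≈ 10.3647

c = 10.36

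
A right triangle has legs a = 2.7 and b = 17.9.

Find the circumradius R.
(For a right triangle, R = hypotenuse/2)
Hypotenuse c = √(a² + b²) = √(7.29 + 320.41) = √327.7 ≈ 18.1025
R = c/2 ≈ 18.1025/2 ≈ 9.05124

R = 9.051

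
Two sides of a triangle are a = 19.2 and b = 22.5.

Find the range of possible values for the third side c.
Triangle inequality: |a − b| < c < a + b
|a − b| = |19.2 − 22.5| = 3.3
a + b = 19.2 + 22.5 = 41.7

3.3 < c < 41.7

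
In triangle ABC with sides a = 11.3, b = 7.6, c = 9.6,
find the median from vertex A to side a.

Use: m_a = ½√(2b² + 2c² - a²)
m_a = ½√(2·7.6² + 2·9.6² − 11.3²) = ½√(2·57.76 + 2·92.16 − 127.69) = ½√(115.52 + 184.32 − 127.69) = ½√172.15
√172.15 ≈ 13.1206, so m_a ≈ 6.5603

m_a = 6.56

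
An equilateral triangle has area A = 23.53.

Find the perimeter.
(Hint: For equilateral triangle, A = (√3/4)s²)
A = (√3/4)s²  ⇒  s² = 4A/√3 = 4·23.53/√3 = 94.12/1.73205 ≈ 54.3402
s ≈ √54.3402 ≈ 7.37158
Perimeter = 3s ≈ 3·7.37158 ≈ 22.1147

Perimeter = 22.11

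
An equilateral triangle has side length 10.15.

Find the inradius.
r = Area/s with s the semi-perimeter.
Area = (√3/4)·10.15² = (√3/4)·103.0225 ≈ 0.433013·103.0225 ≈ 44.6101
s = 3·10.15/2 = 15.225
r ≈ 44.6101/15.225 ≈ 2.93005
(Equivalently r = side/(2√3) = 10.15/3.4641 ≈ 2.93005.)

r = 2.93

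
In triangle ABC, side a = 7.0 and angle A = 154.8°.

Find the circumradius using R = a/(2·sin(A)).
R = a/(2·sin(A)) = 7.0/(2·sin(154.8°))
sin(154.8°) ≈ 0.425779
R ≈ 7.0/(2·0.425779) = 7.0/0.851559 ≈ 8.22022

R = 8.22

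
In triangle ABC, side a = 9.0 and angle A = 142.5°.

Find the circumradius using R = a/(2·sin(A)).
R = a/(2·sin(A)) = 9.0/(2·sin(142.5°))
sin(142.5°) ≈ 0.608761
R ≈ 9.0/(2·0.608761) = 9.0/1.21752 ≈ 7.39206

R = 7.392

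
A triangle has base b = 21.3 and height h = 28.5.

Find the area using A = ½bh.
A = ½·b·h = ½·21.3·28.5 = ½·607.05 = 303.525

Area = 303.525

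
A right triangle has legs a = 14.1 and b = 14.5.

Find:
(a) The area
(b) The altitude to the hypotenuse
(a) The legs are perpendicular, so Area = ½·a·b = ½·14.1·14.5 = ½·204.45 = 102.225
(b) Hypotenuse c = √(a² + b²) = √(198.81 + 210.25) = √409.06 ≈ 20.2252
    Area = ½·c·h_c  ⇒  h_c = 2·Area/c = 204.45/20.2252 ≈ 10.1087

Area = 102.225, h_c = 10.11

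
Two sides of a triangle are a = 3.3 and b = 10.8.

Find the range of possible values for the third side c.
Triangle inequality: |a − b| < c < a + b
|a − b| = |3.3 − 10.8| = 7.5
a + b = 3.3 + 10.8 = 14.1

7.5 < c < 14.1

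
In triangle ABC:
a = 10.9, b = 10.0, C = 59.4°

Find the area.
Two sides and the included angle (SAS): A = ½·a·b·sin(C) = ½·10.9·10.0·sin(59.4°)
sin(59.4°) ≈ 0.860742
A ≈ ½·109·0.860742 = 54.5·0.860742 ≈ 46.9104

Area = 46.91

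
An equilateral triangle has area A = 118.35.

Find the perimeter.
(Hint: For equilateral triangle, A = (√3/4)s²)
A = (√3/4)s²  ⇒  s² = 4A/√3 = 4·118.35/√3 = 473.4/1.73205 ≈ 273.318
s ≈ √273.318 ≈ 16.5323
Perimeter = 3s ≈ 3·16.5323 ≈ 49.597

Perimeter = 49.6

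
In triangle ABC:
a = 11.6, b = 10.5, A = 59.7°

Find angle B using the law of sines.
a/sin(A) = b/sin(B)  ⇒  sin(B) = b·sin(A)/a = 10.5·sin(59.7°)/11.6
sin(59.7°) ≈ 0.863396
sin(B) ≈ 10.5·0.863396/11.6 ≈ 9.06565/11.6 ≈ 0.781522
B = arcsin(0.781522) ≈ 51.4001°
(Since b ≤ a we need B ≤ A, so the obtuse alternative 180° − 51.4001° ≈ 128.6° is rejected.)

B = 51.4°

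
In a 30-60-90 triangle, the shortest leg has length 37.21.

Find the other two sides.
In a 30-60-90 triangle the sides are in ratio 1 : √3 : 2 (short leg : long leg : hypotenuse).
Long leg = 37.21·√3 ≈ 37.21·1.73205 ≈ 64.4496
Hypotenuse = 2·37.21 = 74.42

Long leg = 37.21√3 = 64.45, Hypotenuse = 74.42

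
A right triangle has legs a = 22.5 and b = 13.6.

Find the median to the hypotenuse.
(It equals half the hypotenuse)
Hypotenuse c = √(a² + b²) = √(506.25 + 184.96) = √691.21 ≈ 26.2909
Median to hypotenuse = c/2 ≈ 26.2909/2 ≈ 13.1454

Median = 13.15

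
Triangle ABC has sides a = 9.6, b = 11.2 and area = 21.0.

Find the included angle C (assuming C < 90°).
Area = ½·a·b·sin(C)  ⇒  sin(C) = 2·Area/(a·b) = 2·21.0/(9.6·11.2) = 42/107.52 ≈ 0.390625
C = arcsin(0.390625) ≈ 22.9934° (taking the acute solution since C < 90°)

C = 22.99°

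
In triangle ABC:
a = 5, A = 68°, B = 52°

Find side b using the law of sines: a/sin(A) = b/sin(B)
a/sin(A) = b/sin(B)  ⇒  b = a·sin(B)/sin(A) = 5·sin(52°)/sin(68°)
sin(52°) ≈ 0.788011, sin(68°) ≈ 0.927184
b ≈ 5·0.788011/0.927184 ≈ 3.94005/0.927184 ≈ 4.24948

b = 4.249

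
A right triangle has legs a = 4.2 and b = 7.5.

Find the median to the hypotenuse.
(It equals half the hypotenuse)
Hypotenuse c = √(a² + b²) = √(17.64 + 56.25) = √73.89 ≈ 8.59593
Median to hypotenuse = c/2 ≈ 8.59593/2 ≈ 4.29796

Median = 4.298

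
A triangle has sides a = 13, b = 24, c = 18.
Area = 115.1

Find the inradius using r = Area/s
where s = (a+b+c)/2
s = (13 + 24 + 18)/2 = 55/2 = 27.5
r = Area/s = 115.1/27.5 ≈ 4.18545

r = 4.185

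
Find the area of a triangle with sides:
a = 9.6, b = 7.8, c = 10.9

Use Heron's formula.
s = (9.6 + 7.8 + 10.9)/2 = 28.3/2 = 14.15
s − a = 4.55, s − b = 6.35, s − c = 3.25
s(s−a)(s−b)(s−c) = 14.15·4.55·6.35·3.25 ≈ 1328.69
Area = √1328.69 ≈ 36.4513

Area = 36.45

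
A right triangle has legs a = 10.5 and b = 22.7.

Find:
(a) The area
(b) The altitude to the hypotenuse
(a) The legs are perpendicular, so Area = ½·a·b = ½·10.5·22.7 = ½·238.35 = 119.175
(b) Hypotenuse c = √(a² + b²) = √(110.25 + 515.29) = √625.54 ≈ 25.0108
    Area = ½·c·h_c  ⇒  h_c = 2·Area/c = 238.35/25.0108 ≈ 9.52988

Area = 119.175, h_c = 9.53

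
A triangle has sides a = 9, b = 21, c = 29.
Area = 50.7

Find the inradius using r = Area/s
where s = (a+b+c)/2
s = (9 + 21 + 29)/2 = 59/2 = 29.5
r = Area/s = 50.7/29.5 ≈ 1.71864

r = 1.719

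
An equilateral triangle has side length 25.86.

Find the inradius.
r = Area/s with s the semi-perimeter.
Area = (√3/4)·25.86² = (√3/4)·668.7396 ≈ 0.433013·668.7396 ≈ 289.573
s = 3·25.86/2 = 38.79
r ≈ 289.573/38.79 ≈ 7.46514
(Equivalently r = side/(2√3) = 25.86/3.4641 ≈ 7.46514.)

r = 7.465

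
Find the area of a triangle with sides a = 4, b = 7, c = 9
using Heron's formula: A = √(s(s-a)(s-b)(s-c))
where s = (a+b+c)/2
s = (4 + 7 + 9)/2 = 20/2 = 10
s − a = 6, s − b = 3, s − c = 1
s(s−a)(s−b)(s−c) = 10·6·3·1 = 180
Area = √180 ≈ 13.4164

s = 10.0, Area = 13.42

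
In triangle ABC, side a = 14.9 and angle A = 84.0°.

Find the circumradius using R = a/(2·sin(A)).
R = a/(2·sin(A)) = 14.9/(2·sin(84.0°))
sin(84.0°) ≈ 0.994522
R ≈ 14.9/(2·0.994522) = 14.9/1.98904 ≈ 7.49104

R = 7.491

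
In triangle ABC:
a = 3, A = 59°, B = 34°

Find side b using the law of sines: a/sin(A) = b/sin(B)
a/sin(A) = b/sin(B)  ⇒  b = a·sin(B)/sin(A) = 3·sin(34°)/sin(59°)
sin(34°) ≈ 0.559193, sin(59°) ≈ 0.857167
b ≈ 3·0.559193/0.857167 ≈ 1.67758/0.857167 ≈ 1.95712

b = 1.957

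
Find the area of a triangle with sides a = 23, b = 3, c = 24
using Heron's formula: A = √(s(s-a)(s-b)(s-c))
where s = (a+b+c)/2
s = (23 + 3 + 24)/2 = 50/2 = 25
s − a = 2, s − b = 22, s − c = 1
s(s−a)(s−b)(s−c) = 25·2·22·1 = 1100
Area = √1100 ≈ 33.1662

s = 25.0, Area = 33.17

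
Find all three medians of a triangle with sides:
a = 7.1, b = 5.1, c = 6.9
Median formula: m_a = ½√(2b² + 2c² − a²) (and cyclically). a² = 50.41, b² = 26.01, c² = 47.61.
m_a = ½√(2·26.01 + 2·47.61 − 50.41) = ½√96.83 ≈ ½·9.84022 ≈ 4.92011
m_b = ½√(2·50.41 + 2·47.61 − 26.01) = ½√170.03 ≈ ½·13.0396 ≈ 6.51978
m_c = ½√(2·50.41 + 2·26.01 − 47.61) = ½√105.23 ≈ ½·10.2582 ≈ 5.12908

m_a = 4.92, m_b = 6.52, m_c = 5.129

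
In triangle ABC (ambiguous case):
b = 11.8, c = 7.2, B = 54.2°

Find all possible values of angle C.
b/sin(B) = c/sin(C)  ⇒  sin(C) = c·sin(B)/b = 7.2·sin(54.2°)/11.8
sin(54.2°) ≈ 0.811064
sin(C) ≈ 7.2·0.811064/11.8 ≈ 5.83966/11.8 ≈ 0.494886
Candidate 1: C₁ = arcsin(0.494886) ≈ 29.6623°  →  A = 180° − 54.2° − 29.6623° ≈ 96.1377° > 0, valid
Candidate 2: C₂ = 180° − C₁ ≈ 150.338°  →  A = 180° − 54.2° − 150.338° ≈ -24.5377° ≤ 0, not a valid triangle

C = 29.66° (one solution)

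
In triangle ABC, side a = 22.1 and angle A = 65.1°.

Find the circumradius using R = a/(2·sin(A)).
R = a/(2·sin(A)) = 22.1/(2·sin(65.1°))
sin(65.1°) ≈ 0.907044
R ≈ 22.1/(2·0.907044) = 22.1/1.81409 ≈ 12.1824

R = 12.18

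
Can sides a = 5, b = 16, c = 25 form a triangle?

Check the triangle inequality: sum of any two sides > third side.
a + b vs c: 5 + 16 = 21 ≤ 25  ✗
a + c vs b: 5 + 25 = 30 > 16  ✓
b + c vs a: 16 + 25 = 41 > 5  ✓

No: 5 + 16 = 21 is not > 25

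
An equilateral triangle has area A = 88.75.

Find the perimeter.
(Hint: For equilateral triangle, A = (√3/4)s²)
A = (√3/4)s²  ⇒  s² = 4A/√3 = 4·88.75/√3 = 355/1.73205 ≈ 204.959
s ≈ √204.959 ≈ 14.3164
Perimeter = 3s ≈ 3·14.3164 ≈ 42.9492

Perimeter = 42.95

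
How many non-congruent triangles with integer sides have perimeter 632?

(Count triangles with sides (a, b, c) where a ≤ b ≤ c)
Let a ≤ b ≤ c with a + b + c = 632. The only binding inequality is a + b > c, i.e. 632 − c > c, so c < 632/2; and c ≥ 632/3 since c is the largest side.
So 211 ≤ c ≤ 315. For each c, b runs from ⌈(632 − c)/2⌉ up to c (then a = 632 − b − c satisfies 1 ≤ a ≤ b automatically), giving c − ⌈(632 − c)/2⌉ + 1 choices.
Summing over c: 1 + 3 + 4 + 6 + … + 156 + 157  (105 terms, c = 211, …, 315) = 8321
Check (closed form: nearest integer to p²/48 for even p, (p+3)²/48 for odd p): 632²/48 = 399424/48 ≈ 8321.33 → 8321

8321 triangles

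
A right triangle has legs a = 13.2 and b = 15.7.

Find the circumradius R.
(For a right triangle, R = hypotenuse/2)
Hypotenuse c = √(a² + b²) = √(174.24 + 246.49) = √420.73 ≈ 20.5117
R = c/2 ≈ 20.5117/2 ≈ 10.2559

R = 10.26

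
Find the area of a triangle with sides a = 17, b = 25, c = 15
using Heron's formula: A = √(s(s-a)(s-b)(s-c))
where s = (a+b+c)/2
s = (17 + 25 + 15)/2 = 57/2 = 28.5
s − a = 11.5, s − b = 3.5, s − c = 13.5
s(s−a)(s−b)(s−c) = 28.5·11.5·3.5·13.5 = 15486.1875
Area = √15486.1875 ≈ 124.444

s = 28.5, Area = 124.4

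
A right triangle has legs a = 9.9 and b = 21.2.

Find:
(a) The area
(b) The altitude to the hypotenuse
(a) The legs are perpendicular, so Area = ½·a·b = ½·9.9·21.2 = ½·209.88 = 104.94
(b) Hypotenuse c = √(a² + b²) = √(98.01 + 449.44) = √547.45 ≈ 23.3976
    Area = ½·c·h_c  ⇒  h_c = 2·Area/c = 209.88/23.3976 ≈ 8.97013

Area = 104.94, h_c = 8.97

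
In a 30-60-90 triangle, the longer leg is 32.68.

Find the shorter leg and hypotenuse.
In a 30-60-90 triangle the sides are in ratio 1 : √3 : 2, so short leg = long leg/√3 and hypotenuse = 2·(short leg).
Short leg = 32.68/√3 ≈ 32.68/1.73205 ≈ 18.8678
Hypotenuse = 2·18.8678 ≈ 37.7356

Short leg = 18.87, Hypotenuse = 37.74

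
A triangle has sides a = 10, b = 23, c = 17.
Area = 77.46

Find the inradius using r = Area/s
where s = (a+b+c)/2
s = (10 + 23 + 17)/2 = 50/2 = 25
r = Area/s = 77.46/25 ≈ 3.0984

r = 3.098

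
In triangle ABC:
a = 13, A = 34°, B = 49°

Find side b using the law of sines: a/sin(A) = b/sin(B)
a/sin(A) = b/sin(B)  ⇒  b = a·sin(B)/sin(A) = 13·sin(49°)/sin(34°)
sin(49°) ≈ 0.75471, sin(34°) ≈ 0.559193
b ≈ 13·0.75471/0.559193 ≈ 9.81122/0.559193 ≈ 17.5453

b = 17.55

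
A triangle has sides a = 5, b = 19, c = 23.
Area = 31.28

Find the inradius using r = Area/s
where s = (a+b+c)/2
s = (5 + 19 + 23)/2 = 47/2 = 23.5
r = Area/s = 31.28/23.5 ≈ 1.33106

r = 1.331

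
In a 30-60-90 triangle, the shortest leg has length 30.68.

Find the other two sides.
In a 30-60-90 triangle the sides are in ratio 1 : √3 : 2 (short leg : long leg : hypotenuse).
Long leg = 30.68·√3 ≈ 30.68·1.73205 ≈ 53.1393
Hypotenuse = 2·30.68 = 61.36

Long leg = 30.68√3 = 53.14, Hypotenuse = 61.36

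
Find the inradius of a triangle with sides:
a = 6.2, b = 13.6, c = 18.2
r = Area/s where s is the semi-perimeter.
s = (6.2 + 13.6 + 18.2)/2 = 38/2 = 19
Area = √(s(s−a)(s−b)(s−c)) = √(19·12.8·5.4·0.8) ≈ √1050.62 ≈ 32.4133
r ≈ 32.4133/19 ≈ 1.70596

r = 1.706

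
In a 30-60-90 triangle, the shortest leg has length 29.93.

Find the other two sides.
In a 30-60-90 triangle the sides are in ratio 1 : √3 : 2 (short leg : long leg : hypotenuse).
Long leg = 29.93·√3 ≈ 29.93·1.73205 ≈ 51.8403
Hypotenuse = 2·29.93 = 59.86

Long leg = 29.93√3 = 51.84, Hypotenuse = 59.86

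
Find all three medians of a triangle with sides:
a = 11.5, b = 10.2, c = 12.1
Median formula: m_a = ½√(2b² + 2c² − a²) (and cyclically). a² = 132.25, b² = 104.04, c² = 146.41.
m_a = ½√(2·104.04 + 2·146.41 − 132.25) = ½√368.65 ≈ ½·19.2003 ≈ 9.60013
m_b = ½√(2·132.25 + 2·146.41 − 104.04) = ½√453.28 ≈ ½·21.2904 ≈ 10.6452
m_c = ½√(2·132.25 + 2·104.04 − 146.41) = ½√326.17 ≈ ½·18.0602 ≈ 9.03009

m_a = 9.6, m_b = 10.65, m_c = 9.03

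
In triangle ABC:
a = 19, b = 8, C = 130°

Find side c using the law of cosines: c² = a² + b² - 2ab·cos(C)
c² = 19² + 8² − 2·19·8·cos(130°)
cos(130°) ≈ -0.642788
c² ≈ 361 + 64 − 304·(-0.642788) ≈ 425 + 195.407 ≈ 620.407
c ≈ √620.407 ≈ 24.908

c = 24.91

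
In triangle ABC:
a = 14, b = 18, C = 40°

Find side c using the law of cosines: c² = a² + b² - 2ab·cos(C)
c² = 14² + 18² − 2·14·18·cos(40°)
cos(40°) ≈ 0.766044
c² ≈ 196 + 324 − 504·(0.766044) ≈ 520 − 386.086 ≈ 133.914
c ≈ √133.914 ≈ 11.5721

c = 11.57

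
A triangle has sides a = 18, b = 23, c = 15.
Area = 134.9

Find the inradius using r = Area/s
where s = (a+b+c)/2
s = (18 + 23 + 15)/2 = 56/2 = 28
r = Area/s = 134.9/28 ≈ 4.81786

r = 4.818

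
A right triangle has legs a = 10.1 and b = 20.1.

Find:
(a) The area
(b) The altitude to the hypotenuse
(a) The legs are perpendicular, so Area = ½·a·b = ½·10.1·20.1 = ½·203.01 = 101.505
(b) Hypotenuse c = √(a² + b²) = √(102.01 + 404.01) = √506.02 ≈ 22.4949
    Area = ½·c·h_c  ⇒  h_c = 2·Area/c = 203.01/22.4949 ≈ 9.02472

Area = 101.505, h_c = 9.025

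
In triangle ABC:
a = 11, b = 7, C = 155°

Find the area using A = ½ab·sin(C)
A = ½·a·b·sin(C) = ½·11·7·sin(155°)
sin(155°) ≈ 0.422618
A ≈ ½·77·0.422618 = 38.5·0.422618 ≈ 16.2708

Area = 16.27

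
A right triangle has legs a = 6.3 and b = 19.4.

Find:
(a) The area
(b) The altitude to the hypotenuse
(a) The legs are perpendicular, so Area = ½·a·b = ½·6.3·19.4 = ½·122.22 = 61.11
(b) Hypotenuse c = √(a² + b²) = √(39.69 + 376.36) = √416.05 ≈ 20.3973
    Area = ½·c·h_c  ⇒  h_c = 2·Area/c = 122.22/20.3973 ≈ 5.99197

Area = 61.11, h_c = 5.992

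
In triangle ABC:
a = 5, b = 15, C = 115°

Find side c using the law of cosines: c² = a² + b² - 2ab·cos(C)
c² = 5² + 15² − 2·5·15·cos(115°)
cos(115°) ≈ -0.422618
c² ≈ 25 + 225 − 150·(-0.422618) ≈ 250 + 63.3927 ≈ 313.393
c ≈ √313.393 ≈ 17.7029

c = 17.7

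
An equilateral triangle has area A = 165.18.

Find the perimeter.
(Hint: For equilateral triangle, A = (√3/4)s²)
A = (√3/4)s²  ⇒  s² = 4A/√3 = 4·165.18/√3 = 660.72/1.73205 ≈ 381.467
s ≈ √381.467 ≈ 19.5312
Perimeter = 3s ≈ 3·19.5312 ≈ 58.5935

Perimeter = 58.59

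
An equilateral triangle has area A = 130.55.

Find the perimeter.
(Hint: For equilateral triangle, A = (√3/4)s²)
A = (√3/4)s²  ⇒  s² = 4A/√3 = 4·130.55/√3 = 522.2/1.73205 ≈ 301.492
s ≈ √301.492 ≈ 17.3635
Perimeter = 3s ≈ 3·17.3635 ≈ 52.0906

Perimeter = 52.09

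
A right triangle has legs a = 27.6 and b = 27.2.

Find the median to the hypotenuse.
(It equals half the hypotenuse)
Hypotenuse c = √(a² + b²) = √(761.76 + 739.84) = √1501.6 ≈ 38.7505
Median to hypotenuse = c/2 ≈ 38.7505/2 ≈ 19.3752

Median = 19.38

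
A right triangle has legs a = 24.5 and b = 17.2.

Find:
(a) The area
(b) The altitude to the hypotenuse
(a) The legs are perpendicular, so Area = ½·a·b = ½·24.5·17.2 = ½·421.4 = 210.7
(b) Hypotenuse c = √(a² + b²) = √(600.25 + 295.84) = √896.09 ≈ 29.9348
    Area = ½·c·h_c  ⇒  h_c = 2·Area/c = 421.4/29.9348 ≈ 14.0773

Area = 210.7, h_c = 14.08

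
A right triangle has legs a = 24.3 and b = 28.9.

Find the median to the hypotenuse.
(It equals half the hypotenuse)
Hypotenuse c = √(a² + b²) = √(590.49 + 835.21) = √1425.7 ≈ 37.7584
Median to hypotenuse = c/2 ≈ 37.7584/2 ≈ 18.8792

Median = 18.88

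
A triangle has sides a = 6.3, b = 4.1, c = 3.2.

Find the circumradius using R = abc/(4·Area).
First find the area with Heron's formula.
s = (6.3 + 4.1 + 3.2)/2 = 6.8
Area = √(s(s−a)(s−b)(s−c)) = √(6.8·0.5·2.7·3.6) ≈ √33.048 ≈ 5.74874
abc = 6.3·4.1·3.2 = 82.656
R = abc/(4·Area) ≈ 82.656/(4·5.74874) = 82.656/22.995 ≈ 3.59453

R = 3.595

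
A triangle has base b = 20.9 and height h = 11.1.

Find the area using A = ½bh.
A = ½·b·h = ½·20.9·11.1 = ½·231.99 = 115.995

Area = 115.995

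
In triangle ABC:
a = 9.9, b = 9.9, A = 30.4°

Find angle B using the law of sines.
a/sin(A) = b/sin(B)  ⇒  sin(B) = b·sin(A)/a = 9.9·sin(30.4°)/9.9
sin(30.4°) ≈ 0.506034
sin(B) ≈ 9.9·0.506034/9.9 ≈ 5.00973/9.9 ≈ 0.506034
B = arcsin(0.506034) ≈ 30.4°
(Since b ≤ a we need B ≤ A, so the obtuse alternative 180° − 30.4° ≈ 149.6° is rejected.)

B = 30.4°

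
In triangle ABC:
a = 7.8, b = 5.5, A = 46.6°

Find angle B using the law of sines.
a/sin(A) = b/sin(B)  ⇒  sin(B) = b·sin(A)/a = 5.5·sin(46.6°)/7.8
sin(46.6°) ≈ 0.726575
sin(B) ≈ 5.5·0.726575/7.8 ≈ 3.99616/7.8 ≈ 0.512328
B = arcsin(0.512328) ≈ 30.819°
(Since b ≤ a we need B ≤ A, so the obtuse alternative 180° − 30.819° ≈ 149.181° is rejected.)

B = 30.82°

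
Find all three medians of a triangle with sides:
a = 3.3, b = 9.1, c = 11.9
Median formula: m_a = ½√(2b² + 2c² − a²) (and cyclically). a² = 10.89, b² = 82.81, c² = 141.61.
m_a = ½√(2·82.81 + 2·141.61 − 10.89) = ½√437.95 ≈ ½·20.9273 ≈ 10.4636
m_b = ½√(2·10.89 + 2·141.61 − 82.81) = ½√222.19 ≈ ½·14.906 ≈ 7.45302
m_c = ½√(2·10.89 + 2·82.81 − 141.61) = ½√45.79 ≈ ½·6.76683 ≈ 3.38342

m_a = 10.46, m_b = 7.453, m_c = 3.383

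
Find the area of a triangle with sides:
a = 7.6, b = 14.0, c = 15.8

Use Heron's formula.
s = (7.6 + 14.0 + 15.8)/2 = 37.4/2 = 18.7
s − a = 11.1, s − b = 4.7, s − c = 2.9
s(s−a)(s−b)(s−c) = 18.7·11.1·4.7·2.9 ≈ 2829.18
Area = √2829.18 ≈ 53.19

Area = 53.19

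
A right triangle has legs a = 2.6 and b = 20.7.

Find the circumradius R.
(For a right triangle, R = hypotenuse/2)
Hypotenuse c = √(a² + b²) = √(6.76 + 428.49) = √435.25 ≈ 20.8626
R = c/2 ≈ 20.8626/2 ≈ 10.4313

R = 10.43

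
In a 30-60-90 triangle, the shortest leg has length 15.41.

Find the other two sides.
In a 30-60-90 triangle the sides are in ratio 1 : √3 : 2 (short leg : long leg : hypotenuse).
Long leg = 15.41·√3 ≈ 15.41·1.73205 ≈ 26.6909
Hypotenuse = 2·15.41 = 30.82

Long leg = 15.41√3 = 26.69, Hypotenuse = 30.82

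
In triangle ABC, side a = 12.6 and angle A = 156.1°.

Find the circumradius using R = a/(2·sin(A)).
R = a/(2·sin(A)) = 12.6/(2·sin(156.1°))
sin(156.1°) ≈ 0.405142
R ≈ 12.6/(2·0.405142) = 12.6/0.810283 ≈ 15.5501

R = 15.55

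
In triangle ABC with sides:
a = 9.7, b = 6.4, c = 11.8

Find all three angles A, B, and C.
Law of cosines for each angle (a² = 94.09, b² = 40.96, c² = 139.24):
cos(A) = (b² + c² − a²)/(2bc) = (40.96 + 139.24 − 94.09)/(2·6.4·11.8) = 86.11/151.04 ≈ 0.570114  ⇒  A ≈ 55.2418°
cos(B) = (a² + c² − b²)/(2ac) = (94.09 + 139.24 − 40.96)/(2·9.7·11.8) = 192.37/228.92 ≈ 0.840337  ⇒  B ≈ 32.8243°
cos(C) = (a² + b² − c²)/(2ab) = (94.09 + 40.96 − 139.24)/(2·9.7·6.4) = -4.19/124.16 ≈ -0.0337468  ⇒  C ≈ 91.9339°
Check: A + B + C ≈ 180°

A = 55.24°, B = 32.82°, C = 91.93°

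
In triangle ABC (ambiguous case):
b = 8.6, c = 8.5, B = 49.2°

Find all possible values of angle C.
b/sin(B) = c/sin(C)  ⇒  sin(C) = c·sin(B)/b = 8.5·sin(49.2°)/8.6
sin(49.2°) ≈ 0.756995
sin(C) ≈ 8.5·0.756995/8.6 ≈ 6.43446/8.6 ≈ 0.748193
Candidate 1: C₁ = arcsin(0.748193) ≈ 48.4341°  →  A = 180° − 49.2° − 48.4341° ≈ 82.3659° > 0, valid
Candidate 2: C₂ = 180° − C₁ ≈ 131.566°  →  A = 180° − 49.2° − 131.566° ≈ -0.7659° ≤ 0, not a valid triangle

C = 48.43° (one solution)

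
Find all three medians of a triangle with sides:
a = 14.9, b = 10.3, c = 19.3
Median formula: m_a = ½√(2b² + 2c² − a²) (and cyclically). a² = 222.01, b² = 106.09, c² = 372.49.
m_a = ½√(2·106.09 + 2·372.49 − 222.01) = ½√735.15 ≈ ½·27.1136 ≈ 13.5568
m_b = ½√(2·222.01 + 2·372.49 − 106.09) = ½√1082.91 ≈ ½·32.9076 ≈ 16.4538
m_c = ½√(2·222.01 + 2·106.09 − 372.49) = ½√283.71 ≈ ½·16.8437 ≈ 8.42185

m_a = 13.56, m_b = 16.45, m_c = 8.422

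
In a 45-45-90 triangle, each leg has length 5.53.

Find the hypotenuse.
In a 45-45-90 triangle the sides are in ratio 1 : 1 : √2, so hypotenuse = leg·√2.
Hypotenuse = 5.53·√2 ≈ 5.53·1.41421 ≈ 7.8206

Hypotenuse = 5.53√2 = 7.821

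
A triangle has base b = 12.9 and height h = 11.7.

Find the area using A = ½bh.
A = ½·b·h = ½·12.9·11.7 = ½·150.93 = 75.465

Area = 75.465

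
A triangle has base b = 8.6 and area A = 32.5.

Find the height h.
A = ½·b·h  ⇒  h = 2A/b = 2·32.5/8.6 = 65/8.6 ≈ 7.55814

h = 7.558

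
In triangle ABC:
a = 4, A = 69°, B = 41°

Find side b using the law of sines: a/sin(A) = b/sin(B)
a/sin(A) = b/sin(B)  ⇒  b = a·sin(B)/sin(A) = 4·sin(41°)/sin(69°)
sin(41°) ≈ 0.656059, sin(69°) ≈ 0.93358
b ≈ 4·0.656059/0.93358 ≈ 2.62424/0.93358 ≈ 2.81094

b = 2.811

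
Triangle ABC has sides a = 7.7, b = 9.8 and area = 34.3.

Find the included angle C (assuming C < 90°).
Area = ½·a·b·sin(C)  ⇒  sin(C) = 2·Area/(a·b) = 2·34.3/(7.7·9.8) = 68.6/75.46 ≈ 0.909091
C = arcsin(0.909091) ≈ 65.38° (taking the acute solution since C < 90°)

C = 65.38°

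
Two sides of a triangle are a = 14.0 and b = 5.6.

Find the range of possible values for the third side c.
Triangle inequality: |a − b| < c < a + b
|a − b| = |14.0 − 5.6| = 8.4
a + b = 14.0 + 5.6 = 19.6

8.4 < c < 19.6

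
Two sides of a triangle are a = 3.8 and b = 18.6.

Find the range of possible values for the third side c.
Triangle inequality: |a − b| < c < a + b
|a − b| = |3.8 − 18.6| = 14.8
a + b = 3.8 + 18.6 = 22.4

14.8 < c < 22.4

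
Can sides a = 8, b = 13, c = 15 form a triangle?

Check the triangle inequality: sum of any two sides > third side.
a + b vs c: 8 + 13 = 21 > 15  ✓
a + c vs b: 8 + 15 = 23 > 13  ✓
b + c vs a: 13 + 15 = 28 > 8  ✓

Yes, triangle inequality satisfied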